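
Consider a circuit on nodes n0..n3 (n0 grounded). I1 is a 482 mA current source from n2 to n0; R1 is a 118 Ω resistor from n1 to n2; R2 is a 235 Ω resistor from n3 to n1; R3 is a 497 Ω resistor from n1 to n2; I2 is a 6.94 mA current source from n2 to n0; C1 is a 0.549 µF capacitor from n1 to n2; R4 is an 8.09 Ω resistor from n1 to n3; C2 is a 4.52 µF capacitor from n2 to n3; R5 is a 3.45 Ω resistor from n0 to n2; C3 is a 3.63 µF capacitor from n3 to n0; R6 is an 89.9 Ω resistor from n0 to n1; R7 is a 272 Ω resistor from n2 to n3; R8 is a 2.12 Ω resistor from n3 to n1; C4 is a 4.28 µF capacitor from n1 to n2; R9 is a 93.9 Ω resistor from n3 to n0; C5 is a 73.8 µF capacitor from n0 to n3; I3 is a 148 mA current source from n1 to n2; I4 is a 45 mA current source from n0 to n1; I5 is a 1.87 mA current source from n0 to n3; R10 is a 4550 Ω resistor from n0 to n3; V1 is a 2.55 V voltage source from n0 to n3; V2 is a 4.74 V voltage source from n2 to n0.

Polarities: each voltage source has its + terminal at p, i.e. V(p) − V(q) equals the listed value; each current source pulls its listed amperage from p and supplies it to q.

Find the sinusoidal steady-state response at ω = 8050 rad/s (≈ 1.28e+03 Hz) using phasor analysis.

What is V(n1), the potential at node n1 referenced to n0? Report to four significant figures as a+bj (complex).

MNA unknowns: 3 node voltages V₁..V_3 plus 2 source currents (V1, V2)
I1: z[2]−=0.482, z[0]+=0.482
R1: Y=0.008475+0.000j on G[1,2]
R2: Y=0.004255+0.000j on G[3,1]
R3: Y=0.002012+0.000j on G[1,2]
I2: z[2]−=0.00694, z[0]+=0.00694
C1: Y=0.000+0.004419j on G[1,2]
R4: Y=0.1236+0.000j on G[1,3]
C2: Y=0.000+0.03639j on G[2,3]
R5: Y=0.2899+0.000j on G[0,2]
C3: Y=0.000+0.02922j on G[3,0]
R6: Y=0.01112+0.000j on G[0,1]
R7: Y=0.003676+0.000j on G[2,3]
R8: Y=0.4717+0.000j on G[3,1]
C4: Y=0.000+0.03445j on G[1,2]
R9: Y=0.01065+0.000j on G[3,0]
C5: Y=0.000+0.5941j on G[0,3]
I3: z[1]−=0.148, z[2]+=0.148
I4: z[0]−=0.045, z[1]+=0.045
I5: z[0]−=0.00187, z[3]+=0.00187
R10: Y=0.0002198+0.000j on G[0,3]
V1: row V0−V3=2.55, i_V1 at 0,3
V2: row V2−V0=4.74, i_V2 at 2,0
solve → V1=-2.519+0.4543j, V2=4.740+0.000j, V3=-2.550+0.000j
aux → i_V1=-0.07518-2.127j, i_V2=-1.835-0.5427j

-2.519+0.4543j V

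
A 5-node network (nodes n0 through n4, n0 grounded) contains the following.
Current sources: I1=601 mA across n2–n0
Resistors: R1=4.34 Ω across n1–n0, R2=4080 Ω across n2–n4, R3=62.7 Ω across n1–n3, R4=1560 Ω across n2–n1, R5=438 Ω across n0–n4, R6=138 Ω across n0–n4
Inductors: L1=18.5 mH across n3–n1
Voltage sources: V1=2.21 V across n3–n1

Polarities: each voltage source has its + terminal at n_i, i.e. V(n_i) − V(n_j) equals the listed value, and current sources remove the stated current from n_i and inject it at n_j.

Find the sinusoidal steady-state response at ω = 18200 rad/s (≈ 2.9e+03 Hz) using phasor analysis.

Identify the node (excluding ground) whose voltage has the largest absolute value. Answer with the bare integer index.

Element admittances at ω=18200 rad/s:
  I1: injects 0.601 A into n0 (from n2)
  Y(R1) = 0.2304+0.000j S between n1,n0
  Y(R2) = 0.0002451+0.000j S between n2,n4
  Y(R3) = 0.01595+0.000j S between n1,n3
  Y(R4) = 0.0006410+0.000j S between n2,n1
  Y(R5) = 0.002283+0.000j S between n0,n4
  Y(R6) = 0.007246+0.000j S between n0,n4
  Y(L1) = 0.000-0.002970j S between n3,n1
  V1: constraint V(n3)−V(n1) = 2.21
Assemble and solve the 5×5 MNA system:
  V(n1)=-1.899+0.000j  V(n2)=-684.4+0.000j  V(n3)=0.3114+0.000j  V(n4)=-17.16+0.000j
  i(V1)=-0.03525+0.006564j

2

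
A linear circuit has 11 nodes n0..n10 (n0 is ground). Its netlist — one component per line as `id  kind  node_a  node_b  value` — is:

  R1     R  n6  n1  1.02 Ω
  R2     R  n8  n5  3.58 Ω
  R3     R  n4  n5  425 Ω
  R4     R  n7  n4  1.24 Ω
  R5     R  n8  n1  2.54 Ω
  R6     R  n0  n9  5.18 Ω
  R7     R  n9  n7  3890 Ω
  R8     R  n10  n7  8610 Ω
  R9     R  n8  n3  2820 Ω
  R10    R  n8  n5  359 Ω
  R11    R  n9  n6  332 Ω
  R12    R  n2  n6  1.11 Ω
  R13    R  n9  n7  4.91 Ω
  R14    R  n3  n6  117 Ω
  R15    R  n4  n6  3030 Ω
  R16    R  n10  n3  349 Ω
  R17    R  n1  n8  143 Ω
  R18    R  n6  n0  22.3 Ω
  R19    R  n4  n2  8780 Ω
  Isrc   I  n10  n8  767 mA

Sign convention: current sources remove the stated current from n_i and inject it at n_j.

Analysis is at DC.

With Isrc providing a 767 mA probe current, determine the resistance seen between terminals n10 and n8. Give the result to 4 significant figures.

R_eq = 441.2 Ω

Apply KCL at each of the 10 non-ground nodes and solve the resulting linear system.
Node n1: branches {R1, R5, R17} → V_1 = 1.369
Node n2: branches {R12, R19} → V_2 = 0.6257
Node n3: branches {R9, R14, R16} → V_3 = -81.07
Node n4: branches {R3, R4, R15, R19} → V_4 = -0.2838
Node n5: branches {R2, R3, R10} → V_5 = 3.160
Node n6: branches {R1, R11, R12, R14, R15, R18} → V_6 = 0.6258
Node n7: branches {R4, R7, R8, R13} → V_7 = -0.2944
Node n8: branches {R2, R5, R9, R10, R17, Isrc} → V_8 = 3.189
Node n9: branches {R6, R7, R11, R13} → V_9 = -0.1454
Node n10: branches {R8, R16, Isrc} → V_10 = -335.2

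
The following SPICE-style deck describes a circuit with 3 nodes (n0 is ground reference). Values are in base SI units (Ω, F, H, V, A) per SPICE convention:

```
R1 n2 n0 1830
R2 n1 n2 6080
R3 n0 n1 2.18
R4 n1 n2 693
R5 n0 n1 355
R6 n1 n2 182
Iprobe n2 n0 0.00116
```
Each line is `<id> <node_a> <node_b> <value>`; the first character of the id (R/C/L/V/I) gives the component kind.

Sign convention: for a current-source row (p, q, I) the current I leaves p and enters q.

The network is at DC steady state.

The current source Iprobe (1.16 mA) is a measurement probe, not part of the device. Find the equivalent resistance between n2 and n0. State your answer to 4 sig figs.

R_eq = 132.6 Ω

MNA unknowns: 2 node voltages V₁..V_2
R1: Y=0.0005464 on G[2,0]
R2: Y=0.0001645 on G[1,2]
R3: Y=0.4587 on G[0,1]
R4: Y=0.001443 on G[1,2]
R5: Y=0.002817 on G[0,1]
R6: Y=0.005495 on G[1,2]
Iprobe: z[2]−=0.00116, z[0]+=0.00116
solve → V1=-0.002331, V2=-0.1538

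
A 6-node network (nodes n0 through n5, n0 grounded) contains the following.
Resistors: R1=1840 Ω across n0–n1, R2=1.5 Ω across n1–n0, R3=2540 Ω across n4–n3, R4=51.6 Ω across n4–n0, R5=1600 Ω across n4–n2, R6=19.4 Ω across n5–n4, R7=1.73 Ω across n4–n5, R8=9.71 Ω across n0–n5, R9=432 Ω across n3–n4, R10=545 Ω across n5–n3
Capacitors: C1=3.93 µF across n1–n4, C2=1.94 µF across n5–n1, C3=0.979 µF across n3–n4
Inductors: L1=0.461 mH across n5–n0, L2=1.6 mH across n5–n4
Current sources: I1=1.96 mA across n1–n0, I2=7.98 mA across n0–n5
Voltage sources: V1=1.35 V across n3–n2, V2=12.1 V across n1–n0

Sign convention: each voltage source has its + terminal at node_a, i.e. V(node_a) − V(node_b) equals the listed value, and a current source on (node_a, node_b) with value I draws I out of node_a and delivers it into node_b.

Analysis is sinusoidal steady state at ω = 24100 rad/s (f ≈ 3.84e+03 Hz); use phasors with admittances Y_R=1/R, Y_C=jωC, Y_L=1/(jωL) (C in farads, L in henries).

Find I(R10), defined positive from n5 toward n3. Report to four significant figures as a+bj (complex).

-0.002607-0.001198j A

Apply KCL at each of the 5 non-ground nodes and solve the resulting linear system.
Node n1: branches {R1, R2, C1, C2, I1, V2} → V_1 = 12.10+0.000j
Node n2: branches {R5, V1} → V_2 = 4.869+11.38j
Node n3: branches {R3, R9, R10, C3, V1} → V_3 = 6.219+11.38j
Node n4: branches {R3, R4, R5, C1, R6, R7, L2, R9, C3} → V_4 = 6.279+11.32j
Node n5: branches {R6, R7, C2, L1, L2, R8, R10, I2} → V_5 = 4.798+10.73j
Source currents: i(V1)=-0.0008813+4.141e-05j, i(V2)=-9.649-0.8928j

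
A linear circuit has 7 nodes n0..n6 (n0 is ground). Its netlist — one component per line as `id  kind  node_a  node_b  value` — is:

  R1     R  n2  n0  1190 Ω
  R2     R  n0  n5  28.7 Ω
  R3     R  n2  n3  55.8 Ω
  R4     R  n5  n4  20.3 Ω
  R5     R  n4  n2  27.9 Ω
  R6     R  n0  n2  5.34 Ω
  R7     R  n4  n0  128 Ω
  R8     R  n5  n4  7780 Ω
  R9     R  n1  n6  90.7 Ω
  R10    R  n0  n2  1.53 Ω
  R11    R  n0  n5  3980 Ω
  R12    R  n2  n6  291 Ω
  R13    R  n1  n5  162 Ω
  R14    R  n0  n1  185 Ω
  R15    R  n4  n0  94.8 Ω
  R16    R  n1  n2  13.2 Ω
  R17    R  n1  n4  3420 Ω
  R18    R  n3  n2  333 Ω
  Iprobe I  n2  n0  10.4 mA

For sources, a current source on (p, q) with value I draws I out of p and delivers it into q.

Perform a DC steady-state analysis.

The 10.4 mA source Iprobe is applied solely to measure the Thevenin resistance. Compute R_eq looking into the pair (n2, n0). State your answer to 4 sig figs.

MNA unknowns: 6 node voltages V₁..V_6
R1: Y=0.0008403 on G[2,0]
R2: Y=0.03484 on G[0,5]
R3: Y=0.01792 on G[2,3]
R4: Y=0.04926 on G[5,4]
R5: Y=0.03584 on G[4,2]
R6: Y=0.1873 on G[0,2]
R7: Y=0.007812 on G[4,0]
R8: Y=0.0001285 on G[5,4]
R9: Y=0.01103 on G[1,6]
R10: Y=0.6536 on G[0,2]
R11: Y=0.0002513 on G[0,5]
R12: Y=0.003436 on G[2,6]
R13: Y=0.006173 on G[1,5]
R14: Y=0.005405 on G[0,1]
R15: Y=0.01055 on G[4,0]
R16: Y=0.07576 on G[1,2]
R17: Y=0.0002924 on G[1,4]
R18: Y=0.003003 on G[3,2]
Iprobe: z[2]−=0.0104, z[0]+=0.0104
solve → V1=-0.01071, V2=-0.01199, V3=-0.01199, V4=-0.006089, V5=-0.004046, V6=-0.01101

R_eq = 1.152 Ω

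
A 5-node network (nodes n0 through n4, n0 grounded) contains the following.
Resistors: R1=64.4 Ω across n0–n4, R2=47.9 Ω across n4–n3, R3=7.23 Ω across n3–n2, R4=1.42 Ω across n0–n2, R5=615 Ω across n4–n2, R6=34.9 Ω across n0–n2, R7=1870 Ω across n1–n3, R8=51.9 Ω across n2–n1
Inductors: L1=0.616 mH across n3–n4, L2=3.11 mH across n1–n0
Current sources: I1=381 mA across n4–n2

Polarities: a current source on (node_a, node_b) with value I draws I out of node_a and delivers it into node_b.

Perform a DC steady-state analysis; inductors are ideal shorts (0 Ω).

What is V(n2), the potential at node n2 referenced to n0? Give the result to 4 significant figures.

0.05118 V

Apply KCL at each of the 4 non-ground nodes and solve the resulting linear system.
Node n1: branches {R7, L2, R8} → V_1 = 0.000
Node n2: branches {R3, R4, R5, R6, R8, I1} → V_2 = 0.05118
Node n3: branches {R2, R3, L1, R7} → V_3 = -2.396
Node n4: branches {R1, R2, R5, L1, I1} → V_4 = -2.396
Source currents: i(L1)=0.3398, i(L2)=-0.0002954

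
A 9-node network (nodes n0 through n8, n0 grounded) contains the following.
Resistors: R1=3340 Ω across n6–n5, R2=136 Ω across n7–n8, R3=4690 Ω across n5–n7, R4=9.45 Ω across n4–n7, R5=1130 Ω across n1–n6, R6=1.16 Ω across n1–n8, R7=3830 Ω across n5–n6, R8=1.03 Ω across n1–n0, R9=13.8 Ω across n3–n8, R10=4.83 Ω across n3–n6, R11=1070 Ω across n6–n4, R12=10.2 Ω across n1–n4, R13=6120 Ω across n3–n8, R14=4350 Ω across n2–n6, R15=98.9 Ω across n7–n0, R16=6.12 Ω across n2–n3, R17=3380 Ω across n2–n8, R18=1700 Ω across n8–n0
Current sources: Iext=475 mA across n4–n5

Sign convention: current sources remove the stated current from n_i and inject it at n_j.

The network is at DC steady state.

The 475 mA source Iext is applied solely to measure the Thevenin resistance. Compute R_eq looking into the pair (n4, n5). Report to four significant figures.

Element admittances at DC:
  Y(R1) = 0.0002994 S between n6,n5
  Y(R2) = 0.007353 S between n7,n8
  Y(R3) = 0.0002132 S between n5,n7
  Y(R4) = 0.1058 S between n4,n7
  Y(R5) = 0.0008850 S between n1,n6
  Y(R6) = 0.8621 S between n1,n8
  Y(R7) = 0.0002611 S between n5,n6
  Y(R8) = 0.9709 S between n1,n0
  Y(R9) = 0.07246 S between n3,n8
  Y(R10) = 0.2070 S between n3,n6
  Y(R11) = 0.0009346 S between n6,n4
  Y(R12) = 0.09804 S between n1,n4
  Y(R13) = 0.0001634 S between n3,n8
  Y(R14) = 0.0002299 S between n2,n6
  Y(R15) = 0.01011 S between n7,n0
  Y(R16) = 0.1634 S between n2,n3
  Y(R17) = 0.0002959 S between n2,n8
  Y(R18) = 0.0005882 S between n8,n0
  Iext: injects 0.475 A into n5 (from n4)
Assemble and solve the 8×8 MNA system:
  V(n1)=0.01595  V(n2)=4.875  V(n3)=4.881  V(n4)=-3.085  V(n5)=618.2  V(n6)=6.465  V(n7)=-1.553  V(n8)=0.3799

R_eq = 1308. Ω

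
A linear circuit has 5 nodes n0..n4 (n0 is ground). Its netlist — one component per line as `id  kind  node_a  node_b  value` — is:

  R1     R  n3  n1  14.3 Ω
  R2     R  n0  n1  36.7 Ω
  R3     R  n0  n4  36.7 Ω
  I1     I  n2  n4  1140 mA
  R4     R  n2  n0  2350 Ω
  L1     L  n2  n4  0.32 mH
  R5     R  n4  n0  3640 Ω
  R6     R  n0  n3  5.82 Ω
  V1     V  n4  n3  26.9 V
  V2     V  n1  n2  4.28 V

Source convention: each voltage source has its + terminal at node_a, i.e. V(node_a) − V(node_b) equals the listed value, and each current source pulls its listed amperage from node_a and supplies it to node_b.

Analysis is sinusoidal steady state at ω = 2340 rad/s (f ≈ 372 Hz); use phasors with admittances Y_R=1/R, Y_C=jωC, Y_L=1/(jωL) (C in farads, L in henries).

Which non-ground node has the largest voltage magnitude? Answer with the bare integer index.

Element admittances at ω=2340 rad/s:
  Y(R1) = 0.06993+0.000j S between n3,n1
  Y(R2) = 0.02725+0.000j S between n0,n1
  Y(R3) = 0.02725+0.000j S between n0,n4
  I1: injects 1.14 A into n4 (from n2)
  Y(R4) = 0.0004255+0.000j S between n2,n0
  Y(L1) = 0.000-1.335j S between n2,n4
  Y(R5) = 0.0002747+0.000j S between n4,n0
  Y(R6) = 0.1718+0.000j S between n0,n3
  V1: constraint V(n4)−V(n3) = 26.9
  V2: constraint V(n1)−V(n2) = 4.28
Assemble and solve the 6×6 MNA system:
  V(n1)=23.94-2.608j  V(n2)=19.66-2.608j  V(n3)=-7.029+0.3621j  V(n4)=19.87+0.3621j
  i(V1)=-3.373+0.2699j  i(V2)=-2.818+0.2788j

1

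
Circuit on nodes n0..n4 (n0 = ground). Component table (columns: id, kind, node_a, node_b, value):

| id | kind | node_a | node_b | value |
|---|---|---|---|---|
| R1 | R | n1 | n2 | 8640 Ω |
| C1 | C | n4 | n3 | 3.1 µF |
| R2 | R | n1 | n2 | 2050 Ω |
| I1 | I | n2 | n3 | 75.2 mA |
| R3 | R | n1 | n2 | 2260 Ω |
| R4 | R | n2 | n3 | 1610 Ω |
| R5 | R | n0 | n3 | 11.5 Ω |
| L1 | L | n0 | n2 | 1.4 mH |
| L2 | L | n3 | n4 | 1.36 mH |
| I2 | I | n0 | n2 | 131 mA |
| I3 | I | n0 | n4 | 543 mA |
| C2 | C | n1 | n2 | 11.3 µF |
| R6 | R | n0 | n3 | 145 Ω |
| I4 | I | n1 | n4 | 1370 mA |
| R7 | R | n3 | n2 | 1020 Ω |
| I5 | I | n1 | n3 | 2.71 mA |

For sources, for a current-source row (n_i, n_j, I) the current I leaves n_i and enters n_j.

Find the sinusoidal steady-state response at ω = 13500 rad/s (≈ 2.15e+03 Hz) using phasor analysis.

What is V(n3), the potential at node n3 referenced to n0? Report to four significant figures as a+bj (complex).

20.85-0.4066j V

Apply KCL at each of the 4 non-ground nodes and solve the resulting linear system.
Node n1: branches {R1, R2, R3, C2, I4, I5} → V_1 = -0.7830-15.24j
Node n2: branches {R1, R2, I1, R3, R4, L1, I2, C2, R7} → V_2 = -0.7213-24.24j
Node n3: branches {C1, I1, R4, R5, L2, R6, R7, I5} → V_3 = 20.85-0.4066j
Node n4: branches {C1, L2, I3, I4} → V_4 = 20.85+151.2j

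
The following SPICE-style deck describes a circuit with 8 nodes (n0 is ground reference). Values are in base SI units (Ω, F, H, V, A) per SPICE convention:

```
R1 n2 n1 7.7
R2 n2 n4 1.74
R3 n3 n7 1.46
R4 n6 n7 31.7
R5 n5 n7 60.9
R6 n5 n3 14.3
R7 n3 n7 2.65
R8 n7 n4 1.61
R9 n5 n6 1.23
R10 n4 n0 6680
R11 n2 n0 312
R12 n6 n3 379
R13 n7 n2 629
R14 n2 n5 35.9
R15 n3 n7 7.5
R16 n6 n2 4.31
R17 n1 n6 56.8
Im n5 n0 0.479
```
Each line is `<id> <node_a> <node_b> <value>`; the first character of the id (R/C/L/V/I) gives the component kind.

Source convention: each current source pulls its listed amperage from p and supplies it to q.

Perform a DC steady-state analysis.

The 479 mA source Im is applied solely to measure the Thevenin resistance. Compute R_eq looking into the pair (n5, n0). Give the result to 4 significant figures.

R_eq = 301.5 Ω

MNA unknowns: 7 node voltages V₁..V_7
R1: Y=0.1299 on G[2,1]
R2: Y=0.5747 on G[2,4]
R3: Y=0.6849 on G[3,7]
R4: Y=0.03155 on G[6,7]
R5: Y=0.01642 on G[5,7]
R6: Y=0.06993 on G[5,3]
R7: Y=0.3774 on G[3,7]
R8: Y=0.6211 on G[7,4]
R9: Y=0.8130 on G[5,6]
R10: Y=0.0001497 on G[4,0]
R11: Y=0.003205 on G[2,0]
R12: Y=0.002639 on G[6,3]
R13: Y=0.001590 on G[7,2]
R14: Y=0.02786 on G[2,5]
R15: Y=0.1333 on G[3,7]
R16: Y=0.2320 on G[6,2]
R17: Y=0.01761 on G[1,6]
Im: z[5]−=0.479, z[0]+=0.479
solve → V1=-142.9, V2=-142.8, V3=-143.2, V4=-143.0, V5=-144.4, V6=-144.0, V7=-143.2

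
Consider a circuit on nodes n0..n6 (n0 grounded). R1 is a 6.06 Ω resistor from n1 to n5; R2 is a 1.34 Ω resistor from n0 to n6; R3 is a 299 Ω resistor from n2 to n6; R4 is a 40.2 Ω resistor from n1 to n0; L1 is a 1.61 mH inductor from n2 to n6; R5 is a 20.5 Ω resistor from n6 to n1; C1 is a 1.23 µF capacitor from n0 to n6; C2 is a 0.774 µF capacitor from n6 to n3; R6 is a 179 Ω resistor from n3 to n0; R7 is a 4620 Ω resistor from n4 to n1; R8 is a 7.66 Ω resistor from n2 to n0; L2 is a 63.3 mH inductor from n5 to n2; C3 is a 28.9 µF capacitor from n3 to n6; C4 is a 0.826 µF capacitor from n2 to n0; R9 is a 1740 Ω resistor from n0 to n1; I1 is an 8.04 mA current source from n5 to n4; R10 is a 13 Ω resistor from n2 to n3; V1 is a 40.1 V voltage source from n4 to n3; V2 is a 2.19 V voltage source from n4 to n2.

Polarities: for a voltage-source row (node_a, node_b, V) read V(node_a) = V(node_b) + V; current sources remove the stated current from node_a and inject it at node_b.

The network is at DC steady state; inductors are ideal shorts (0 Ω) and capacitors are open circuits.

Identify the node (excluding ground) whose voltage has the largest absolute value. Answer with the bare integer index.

MNA unknowns: 6 node voltages V₁..V_6 plus 4 source currents (L1, L2, V1, V2)
R1: Y=0.1650 on G[1,5]
R2: Y=0.7463 on G[0,6]
R3: Y=0.003344 on G[2,6]
R4: Y=0.02488 on G[1,0]
L1: row V2−V6=0, i_L1 at 2,6
R5: Y=0.04878 on G[6,1]
C1: Y=0.000 on G[0,6]
C2: Y=0.000 on G[6,3]
R6: Y=0.005587 on G[3,0]
R7: Y=0.0002165 on G[4,1]
R8: Y=0.1305 on G[2,0]
L2: row V5−V2=0, i_L2 at 5,2
C3: Y=0.000 on G[3,6]
C4: Y=0.000 on G[2,0]
R9: Y=0.0005747 on G[0,1]
I1: z[5]−=0.00804, z[4]+=0.00804
R10: Y=0.07692 on G[2,3]
V1: row V4−V3=40.1, i_V1 at 4,3
V2: row V4−V2=2.19, i_V2 at 4,2
solve → V1=0.2110, V2=0.2339, V3=-37.68, V4=2.424, V5=0.2339, V6=0.2339
aux → i_L1=0.1757, i_L2=-0.01182, i_V1=-3.127, i_V2=3.134

3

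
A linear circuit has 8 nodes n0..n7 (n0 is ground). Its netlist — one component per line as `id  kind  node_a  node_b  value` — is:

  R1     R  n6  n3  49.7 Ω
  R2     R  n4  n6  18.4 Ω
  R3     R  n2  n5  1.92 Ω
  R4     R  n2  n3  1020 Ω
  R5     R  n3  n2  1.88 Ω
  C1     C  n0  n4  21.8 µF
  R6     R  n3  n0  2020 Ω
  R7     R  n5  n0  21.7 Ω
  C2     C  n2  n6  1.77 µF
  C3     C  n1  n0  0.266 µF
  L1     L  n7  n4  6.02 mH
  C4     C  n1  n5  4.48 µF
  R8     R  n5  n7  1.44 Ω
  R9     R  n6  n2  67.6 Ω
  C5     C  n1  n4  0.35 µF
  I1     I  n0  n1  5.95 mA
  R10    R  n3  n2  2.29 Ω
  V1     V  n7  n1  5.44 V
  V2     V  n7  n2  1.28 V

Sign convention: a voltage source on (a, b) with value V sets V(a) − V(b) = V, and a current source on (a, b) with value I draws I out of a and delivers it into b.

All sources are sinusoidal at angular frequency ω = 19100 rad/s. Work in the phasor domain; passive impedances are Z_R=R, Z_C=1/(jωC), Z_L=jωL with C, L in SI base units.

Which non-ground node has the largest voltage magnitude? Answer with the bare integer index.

Element admittances at ω=19100 rad/s:
  Y(R1) = 0.02012+0.000j S between n6,n3
  Y(R2) = 0.05435+0.000j S between n4,n6
  Y(R3) = 0.5208+0.000j S between n2,n5
  Y(R4) = 0.0009804+0.000j S between n2,n3
  Y(R5) = 0.5319+0.000j S between n3,n2
  Y(C1) = 0.000+0.4164j S between n0,n4
  Y(R6) = 0.0004950+0.000j S between n3,n0
  Y(R7) = 0.04608+0.000j S between n5,n0
  Y(C2) = 0.000+0.03381j S between n2,n6
  Y(C3) = 0.000+0.005081j S between n1,n0
  Y(L1) = 0.000-0.008697j S between n7,n4
  Y(C4) = 0.000+0.08557j S between n1,n5
  Y(R8) = 0.6944+0.000j S between n5,n7
  Y(R9) = 0.01479+0.000j S between n6,n2
  Y(C5) = 0.000+0.006685j S between n1,n4
  I1: injects 0.00595 A into n1 (from n0)
  Y(R10) = 0.4367+0.000j S between n3,n2
  V1: constraint V(n7)−V(n1) = 5.44
  V2: constraint V(n7)−V(n2) = 1.28
Assemble and solve the 9×9 MNA system:
  V(n1)=-4.313+1.110j  V(n2)=-0.1532+1.110j  V(n3)=-0.1563+1.097j  V(n4)=-0.03063+0.03087j  V(n5)=0.5320+0.7405j  V(n6)=-0.3071+0.5082j  V(n7)=1.127+1.110j
  i(V1)=-0.05039-0.4651j  i(V2)=-0.3720+0.2188j

1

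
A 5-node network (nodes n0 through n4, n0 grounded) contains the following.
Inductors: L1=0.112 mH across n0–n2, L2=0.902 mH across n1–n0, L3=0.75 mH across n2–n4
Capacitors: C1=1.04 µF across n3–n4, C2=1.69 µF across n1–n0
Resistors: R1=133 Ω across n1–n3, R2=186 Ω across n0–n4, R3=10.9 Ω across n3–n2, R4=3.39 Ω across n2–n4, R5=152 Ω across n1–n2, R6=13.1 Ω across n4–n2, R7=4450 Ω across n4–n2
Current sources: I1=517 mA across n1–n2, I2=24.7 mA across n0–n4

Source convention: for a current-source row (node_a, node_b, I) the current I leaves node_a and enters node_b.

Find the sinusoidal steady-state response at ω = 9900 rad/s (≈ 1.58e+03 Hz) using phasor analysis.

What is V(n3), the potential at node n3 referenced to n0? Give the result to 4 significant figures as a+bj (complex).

-0.02387+0.1598j V

MNA unknowns: 4 node voltages V₁..V_4
L1: Y=0.000-0.9019j on G[0,2]
L2: Y=0.000-0.1120j on G[1,0]
C1: Y=0.000+0.01030j on G[3,4]
R1: Y=0.007519+0.000j on G[1,3]
L3: Y=0.000-0.1347j on G[2,4]
R2: Y=0.005376+0.000j on G[0,4]
I1: z[1]−=0.517, z[2]+=0.517
R3: Y=0.09174+0.000j on G[3,2]
R4: Y=0.2950+0.000j on G[2,4]
C2: Y=0.000+0.01673j on G[1,0]
R5: Y=0.006579+0.000j on G[1,2]
R6: Y=0.07634+0.000j on G[4,2]
R7: Y=0.0002247+0.000j on G[4,2]
I2: z[0]−=0.0247, z[4]+=0.0247
solve → V1=-0.8374-5.299j, V2=0.09201+0.5861j, V3=-0.02387+0.1598j, V4=0.1639+0.5983j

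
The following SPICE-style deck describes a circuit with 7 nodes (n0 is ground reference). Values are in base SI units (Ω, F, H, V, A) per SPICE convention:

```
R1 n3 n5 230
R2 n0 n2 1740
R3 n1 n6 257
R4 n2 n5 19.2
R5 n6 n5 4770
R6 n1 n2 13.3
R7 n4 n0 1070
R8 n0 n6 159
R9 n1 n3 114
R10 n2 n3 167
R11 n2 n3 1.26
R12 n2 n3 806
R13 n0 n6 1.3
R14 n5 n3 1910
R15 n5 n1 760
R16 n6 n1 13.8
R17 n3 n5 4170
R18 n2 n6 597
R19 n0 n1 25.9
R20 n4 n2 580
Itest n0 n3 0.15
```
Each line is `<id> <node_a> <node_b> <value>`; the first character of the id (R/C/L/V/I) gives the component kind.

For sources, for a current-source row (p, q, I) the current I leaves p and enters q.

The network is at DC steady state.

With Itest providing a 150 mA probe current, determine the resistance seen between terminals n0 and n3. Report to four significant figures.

R_eq = 20.77 Ω

Element admittances at DC:
  Y(R1) = 0.004348 S between n3,n5
  Y(R2) = 0.0005747 S between n0,n2
  Y(R3) = 0.003891 S between n1,n6
  Y(R4) = 0.05208 S between n2,n5
  Y(R5) = 0.0002096 S between n6,n5
  Y(R6) = 0.07519 S between n1,n2
  Y(R7) = 0.0009346 S between n4,n0
  Y(R8) = 0.006289 S between n0,n6
  Y(R9) = 0.008772 S between n1,n3
  Y(R10) = 0.005988 S between n2,n3
  Y(R11) = 0.7937 S between n2,n3
  Y(R12) = 0.001241 S between n2,n3
  Y(R13) = 0.7692 S between n0,n6
  Y(R14) = 0.0005236 S between n5,n3
  Y(R15) = 0.001316 S between n5,n1
  Y(R16) = 0.07246 S between n6,n1
  Y(R17) = 0.0002398 S between n3,n5
  Y(R18) = 0.001675 S between n2,n6
  Y(R19) = 0.03861 S between n0,n1
  Y(R20) = 0.001724 S between n4,n2
  Itest: injects 0.15 A into n3 (from n0)
Assemble and solve the 6×6 MNA system:
  V(n1)=1.310  V(n2)=2.950  V(n3)=3.116  V(n4)=1.913  V(n5)=2.917  V(n6)=0.1237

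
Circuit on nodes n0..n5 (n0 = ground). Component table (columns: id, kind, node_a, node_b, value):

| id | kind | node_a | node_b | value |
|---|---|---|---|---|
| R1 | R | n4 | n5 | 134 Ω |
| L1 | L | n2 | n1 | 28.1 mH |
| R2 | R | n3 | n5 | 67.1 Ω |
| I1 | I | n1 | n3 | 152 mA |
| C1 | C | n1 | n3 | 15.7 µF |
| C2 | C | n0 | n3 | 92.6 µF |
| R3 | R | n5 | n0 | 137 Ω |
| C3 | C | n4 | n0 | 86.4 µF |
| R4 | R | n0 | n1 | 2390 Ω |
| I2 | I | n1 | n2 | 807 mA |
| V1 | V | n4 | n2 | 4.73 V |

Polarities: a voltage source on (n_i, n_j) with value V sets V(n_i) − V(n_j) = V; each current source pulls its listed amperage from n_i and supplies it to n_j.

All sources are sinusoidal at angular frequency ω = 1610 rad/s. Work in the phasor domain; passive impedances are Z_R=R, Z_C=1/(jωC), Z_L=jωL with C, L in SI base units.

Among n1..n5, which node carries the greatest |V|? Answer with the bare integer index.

1

MNA unknowns: 5 node voltages V₁..V_5 plus 1 source current (V1)
R1: Y=0.007463+0.000j on G[4,5]
L1: Y=0.000-0.02210j on G[2,1]
R2: Y=0.01490+0.000j on G[3,5]
I1: z[1]−=0.152, z[3]+=0.152
C1: Y=0.000+0.02528j on G[1,3]
C2: Y=0.000+0.1491j on G[0,3]
R3: Y=0.007299+0.000j on G[5,0]
C3: Y=0.000+0.1391j on G[4,0]
R4: Y=0.0004184+0.000j on G[0,1]
I2: z[1]−=0.807, z[2]+=0.807
V1: row V4−V2=4.73, i_V1 at 4,2
solve → V1=-71.33-220.6j, V2=5.087+35.50j, V3=-8.157-33.40j, V4=9.817+35.50j, V5=-1.628-7.850j
aux → i_V1=4.853-1.689j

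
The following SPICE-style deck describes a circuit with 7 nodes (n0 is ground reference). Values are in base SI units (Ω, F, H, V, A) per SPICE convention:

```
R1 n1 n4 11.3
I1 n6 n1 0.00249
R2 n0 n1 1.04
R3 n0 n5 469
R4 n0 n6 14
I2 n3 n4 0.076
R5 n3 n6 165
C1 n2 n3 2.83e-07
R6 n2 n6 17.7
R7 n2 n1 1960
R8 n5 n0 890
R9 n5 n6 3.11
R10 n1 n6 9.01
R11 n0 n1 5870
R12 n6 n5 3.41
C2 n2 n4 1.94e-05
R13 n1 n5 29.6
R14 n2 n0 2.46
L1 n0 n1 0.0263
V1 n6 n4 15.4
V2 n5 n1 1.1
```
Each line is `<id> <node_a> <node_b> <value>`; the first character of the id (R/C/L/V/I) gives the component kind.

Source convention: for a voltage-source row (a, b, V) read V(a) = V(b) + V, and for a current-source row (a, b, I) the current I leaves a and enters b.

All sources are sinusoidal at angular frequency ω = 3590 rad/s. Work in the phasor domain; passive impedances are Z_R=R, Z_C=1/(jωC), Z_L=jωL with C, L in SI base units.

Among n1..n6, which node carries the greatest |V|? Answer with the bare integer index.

4

MNA unknowns: 6 node voltages V₁..V_6 plus 2 source currents (V1, V2)
R1: Y=0.08850+0.000j on G[1,4]
I1: z[6]−=0.00249, z[1]+=0.00249
R2: Y=0.9615+0.000j on G[0,1]
R3: Y=0.002132+0.000j on G[0,5]
R4: Y=0.07143+0.000j on G[0,6]
I2: z[3]−=0.076, z[4]+=0.076
R5: Y=0.006061+0.000j on G[3,6]
C1: Y=0.000+0.001016j on G[2,3]
R6: Y=0.05650+0.000j on G[2,6]
R7: Y=0.0005102+0.000j on G[2,1]
R8: Y=0.001124+0.000j on G[5,0]
R9: Y=0.3215+0.000j on G[5,6]
R10: Y=0.1110+0.000j on G[1,6]
R11: Y=0.0001704+0.000j on G[0,1]
R12: Y=0.2933+0.000j on G[6,5]
C2: Y=0.000+0.06965j on G[2,4]
R13: Y=0.03378+0.000j on G[1,5]
R14: Y=0.4065+0.000j on G[2,0]
L1: Y=0.000-0.01059j on G[0,1]
V1: row V6−V4=15.4, i_V1 at 6,4
V2: row V5−V1=1.1, i_V2 at 5,1
solve → V1=-0.09362+0.6454j, V2=-0.2092-1.783j, V3=-9.436+2.960j, V4=-13.09+1.413j, V5=1.006+0.6454j, V6=2.309+1.413j
aux → i_V1=-1.449-0.8292j, i_V2=0.7607+0.4698j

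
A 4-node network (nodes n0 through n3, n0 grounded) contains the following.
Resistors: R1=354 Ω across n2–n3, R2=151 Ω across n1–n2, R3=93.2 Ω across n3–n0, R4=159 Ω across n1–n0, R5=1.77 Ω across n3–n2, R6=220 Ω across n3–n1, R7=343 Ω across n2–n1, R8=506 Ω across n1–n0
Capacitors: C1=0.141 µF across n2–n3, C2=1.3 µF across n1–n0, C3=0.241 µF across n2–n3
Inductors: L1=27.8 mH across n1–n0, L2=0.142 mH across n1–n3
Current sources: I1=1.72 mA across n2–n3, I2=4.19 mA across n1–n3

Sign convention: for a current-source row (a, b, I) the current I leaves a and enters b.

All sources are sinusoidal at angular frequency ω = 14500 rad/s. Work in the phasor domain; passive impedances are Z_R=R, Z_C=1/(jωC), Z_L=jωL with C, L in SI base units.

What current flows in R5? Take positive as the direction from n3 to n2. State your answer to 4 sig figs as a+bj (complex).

0.001687+6.523e-05j A

MNA unknowns: 3 node voltages V₁..V_3
R1: Y=0.002825+0.000j on G[2,3]
C1: Y=0.000+0.002044j on G[2,3]
R2: Y=0.006623+0.000j on G[1,2]
C2: Y=0.000+0.01885j on G[1,0]
L1: Y=0.000-0.002481j on G[1,0]
R3: Y=0.01073+0.000j on G[3,0]
R4: Y=0.006289+0.000j on G[1,0]
C3: Y=0.000+0.003495j on G[2,3]
R5: Y=0.5650+0.000j on G[3,2]
I1: z[2]−=0.00172, z[3]+=0.00172
L2: Y=0.000-0.4857j on G[1,3]
R6: Y=0.004545+0.000j on G[3,1]
R7: Y=0.002915+0.000j on G[2,1]
R8: Y=0.001976+0.000j on G[1,0]
I2: z[1]−=0.00419, z[3]+=0.00419
solve → V1=-0.002561-0.002720j, V2=-0.005164+0.005887j, V3=-0.002178+0.006002j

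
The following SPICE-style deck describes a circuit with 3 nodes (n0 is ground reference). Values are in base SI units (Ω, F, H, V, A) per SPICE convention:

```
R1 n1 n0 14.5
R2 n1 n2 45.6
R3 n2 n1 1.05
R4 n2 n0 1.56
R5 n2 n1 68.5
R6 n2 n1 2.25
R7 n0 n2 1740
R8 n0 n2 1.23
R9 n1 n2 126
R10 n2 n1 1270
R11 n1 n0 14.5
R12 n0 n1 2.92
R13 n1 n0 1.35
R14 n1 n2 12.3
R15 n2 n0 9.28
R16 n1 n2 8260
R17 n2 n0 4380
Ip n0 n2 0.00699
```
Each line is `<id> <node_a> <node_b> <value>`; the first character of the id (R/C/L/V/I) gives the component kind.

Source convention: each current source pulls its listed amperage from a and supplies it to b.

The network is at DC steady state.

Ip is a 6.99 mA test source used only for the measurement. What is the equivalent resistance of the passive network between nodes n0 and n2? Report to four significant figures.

Element admittances at DC:
  Y(R1) = 0.06897 S between n1,n0
  Y(R2) = 0.02193 S between n1,n2
  Y(R3) = 0.9524 S between n2,n1
  Y(R4) = 0.6410 S between n2,n0
  Y(R5) = 0.01460 S between n2,n1
  Y(R6) = 0.4444 S between n2,n1
  Y(R7) = 0.0005747 S between n0,n2
  Y(R8) = 0.8130 S between n0,n2
  Y(R9) = 0.007937 S between n1,n2
  Y(R10) = 0.0007874 S between n2,n1
  Y(R11) = 0.06897 S between n1,n0
  Y(R12) = 0.3425 S between n0,n1
  Y(R13) = 0.7407 S between n1,n0
  Y(R14) = 0.08130 S between n1,n2
  Y(R15) = 0.1078 S between n2,n0
  Y(R16) = 0.0001211 S between n1,n2
  Y(R17) = 0.0002283 S between n2,n0
  Ip: injects 0.00699 A into n2 (from n0)
Assemble and solve the 2×2 MNA system:
  V(n1)=0.001732  V(n2)=0.003120

R_eq = 0.4463 Ω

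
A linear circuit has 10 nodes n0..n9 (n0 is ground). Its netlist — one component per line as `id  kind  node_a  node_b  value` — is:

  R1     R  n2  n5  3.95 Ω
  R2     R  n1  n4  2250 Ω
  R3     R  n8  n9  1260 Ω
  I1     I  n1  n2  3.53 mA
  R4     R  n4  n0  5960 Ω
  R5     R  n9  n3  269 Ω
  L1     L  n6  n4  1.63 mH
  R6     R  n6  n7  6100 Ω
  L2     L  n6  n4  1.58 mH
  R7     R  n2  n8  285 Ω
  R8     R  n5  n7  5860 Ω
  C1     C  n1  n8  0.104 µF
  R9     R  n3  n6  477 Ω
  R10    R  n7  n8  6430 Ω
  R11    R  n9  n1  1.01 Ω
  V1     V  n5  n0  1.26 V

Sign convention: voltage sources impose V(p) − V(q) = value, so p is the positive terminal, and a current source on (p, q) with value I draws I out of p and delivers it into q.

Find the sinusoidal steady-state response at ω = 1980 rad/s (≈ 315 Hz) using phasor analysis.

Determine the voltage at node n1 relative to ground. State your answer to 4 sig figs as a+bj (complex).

Element admittances at ω=1980 rad/s:
  Y(R1) = 0.2532+0.000j S between n2,n5
  Y(R2) = 0.0004444+0.000j S between n1,n4
  Y(R3) = 0.0007937+0.000j S between n8,n9
  I1: injects 0.00353 A into n2 (from n1)
  Y(R4) = 0.0001678+0.000j S between n4,n0
  Y(R5) = 0.003717+0.000j S between n9,n3
  Y(L1) = 0.000-0.3098j S between n6,n4
  Y(R6) = 0.0001639+0.000j S between n6,n7
  Y(L2) = 0.000-0.3197j S between n6,n4
  Y(R7) = 0.003509+0.000j S between n2,n8
  Y(R8) = 0.0001706+0.000j S between n5,n7
  Y(C1) = 0.000+0.0002059j S between n1,n8
  Y(R9) = 0.002096+0.000j S between n3,n6
  Y(R10) = 0.0001555+0.000j S between n7,n8
  Y(R11) = 0.9901+0.000j S between n9,n1
  V1: constraint V(n5)−V(n0) = 1.26
Assemble and solve the 10×10 MNA system:
  V(n1)=-2.864+0.6318j  V(n2)=1.263-0.0004773j  V(n3)=-2.706+0.6003j  V(n4)=-2.431+0.5459j  V(n5)=1.260+0.000j  V(n6)=-2.432+0.5456j  V(n7)=-0.2333+0.1714j  V(n8)=0.4455-0.03492j  V(n9)=-2.861+0.6312j
  i(V1)=0.0004080-9.160e-05j

-2.864+0.6318j V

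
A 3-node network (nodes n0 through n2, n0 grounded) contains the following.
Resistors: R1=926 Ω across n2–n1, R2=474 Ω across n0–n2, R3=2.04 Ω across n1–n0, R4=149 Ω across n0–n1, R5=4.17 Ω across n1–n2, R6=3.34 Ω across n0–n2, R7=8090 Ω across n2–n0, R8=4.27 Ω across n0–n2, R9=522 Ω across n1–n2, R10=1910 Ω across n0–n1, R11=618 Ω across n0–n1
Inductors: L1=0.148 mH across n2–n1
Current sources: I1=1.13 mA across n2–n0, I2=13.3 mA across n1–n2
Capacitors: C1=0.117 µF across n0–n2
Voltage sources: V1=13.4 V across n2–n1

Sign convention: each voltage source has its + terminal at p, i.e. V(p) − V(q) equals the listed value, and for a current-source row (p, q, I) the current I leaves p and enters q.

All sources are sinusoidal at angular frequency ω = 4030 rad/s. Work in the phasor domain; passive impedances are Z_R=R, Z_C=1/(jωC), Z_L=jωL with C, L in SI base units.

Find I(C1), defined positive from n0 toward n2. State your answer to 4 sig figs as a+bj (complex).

Apply KCL at each of the 2 non-ground nodes and solve the resulting linear system.
Node n1: branches {R1, L1, R3, R4, R5, I2, R9, R10, R11, V1} → V_1 = -6.939-0.002944j
Node n2: branches {R1, L1, I1, R2, R5, I2, R6, C1, R7, R8, R9, V1} → V_2 = 6.461-0.002944j
Source currents: i(V1)=-6.703+22.47j

-1.388e-06-0.003046j A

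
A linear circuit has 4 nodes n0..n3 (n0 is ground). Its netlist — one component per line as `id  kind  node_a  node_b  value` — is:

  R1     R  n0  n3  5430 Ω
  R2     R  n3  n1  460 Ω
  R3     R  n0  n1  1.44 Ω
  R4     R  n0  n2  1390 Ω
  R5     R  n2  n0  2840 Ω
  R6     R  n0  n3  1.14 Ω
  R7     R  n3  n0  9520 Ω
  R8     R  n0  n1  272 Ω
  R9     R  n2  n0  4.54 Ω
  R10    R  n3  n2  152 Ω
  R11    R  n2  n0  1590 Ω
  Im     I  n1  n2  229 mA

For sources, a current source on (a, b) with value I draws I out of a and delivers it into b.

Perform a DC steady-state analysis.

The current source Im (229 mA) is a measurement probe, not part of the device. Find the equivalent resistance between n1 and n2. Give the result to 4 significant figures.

Apply KCL at each of the 3 non-ground nodes and solve the resulting linear system.
Node n1: branches {R2, R3, R8, Im} → V_1 = -0.3270
Node n2: branches {R4, R5, R9, R10, R11, Im} → V_2 = 1.002
Node n3: branches {R1, R2, R6, R7, R10} → V_3 = 0.006638

R_eq = 5.804 Ω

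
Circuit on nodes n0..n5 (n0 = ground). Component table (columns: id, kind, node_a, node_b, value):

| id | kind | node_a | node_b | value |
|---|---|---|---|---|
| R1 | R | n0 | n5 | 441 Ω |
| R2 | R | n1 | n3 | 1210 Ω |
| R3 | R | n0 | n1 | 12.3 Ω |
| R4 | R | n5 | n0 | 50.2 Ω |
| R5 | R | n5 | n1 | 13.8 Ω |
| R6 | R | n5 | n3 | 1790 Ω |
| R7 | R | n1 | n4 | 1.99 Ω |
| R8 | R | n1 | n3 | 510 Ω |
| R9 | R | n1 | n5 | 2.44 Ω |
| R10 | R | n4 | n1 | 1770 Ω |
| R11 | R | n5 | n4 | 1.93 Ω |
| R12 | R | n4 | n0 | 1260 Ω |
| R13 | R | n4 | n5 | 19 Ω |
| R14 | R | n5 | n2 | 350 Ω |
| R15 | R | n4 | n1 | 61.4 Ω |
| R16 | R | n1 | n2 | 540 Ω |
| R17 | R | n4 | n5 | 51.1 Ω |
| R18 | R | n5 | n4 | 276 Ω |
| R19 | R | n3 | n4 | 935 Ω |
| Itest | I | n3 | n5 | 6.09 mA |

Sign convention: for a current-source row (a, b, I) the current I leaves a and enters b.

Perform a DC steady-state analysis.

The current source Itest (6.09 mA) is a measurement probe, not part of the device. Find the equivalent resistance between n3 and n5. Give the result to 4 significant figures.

R_eq = 227.2 Ω

Apply KCL at each of the 5 non-ground nodes and solve the resulting linear system.
Node n1: branches {R2, R3, R5, R7, R8, R9, R10, R15, R16} → V_1 = -0.001252
Node n2: branches {R14, R16} → V_2 = 0.002280
Node n3: branches {R2, R6, R8, R19, Itest} → V_3 = -1.379
Node n4: branches {R7, R10, R11, R12, R13, R15, R17, R18, R19} → V_4 = 0.0005279
Node n5: branches {R1, R4, R5, R6, R9, R11, R13, R14, R17, R18, Itest} → V_5 = 0.004570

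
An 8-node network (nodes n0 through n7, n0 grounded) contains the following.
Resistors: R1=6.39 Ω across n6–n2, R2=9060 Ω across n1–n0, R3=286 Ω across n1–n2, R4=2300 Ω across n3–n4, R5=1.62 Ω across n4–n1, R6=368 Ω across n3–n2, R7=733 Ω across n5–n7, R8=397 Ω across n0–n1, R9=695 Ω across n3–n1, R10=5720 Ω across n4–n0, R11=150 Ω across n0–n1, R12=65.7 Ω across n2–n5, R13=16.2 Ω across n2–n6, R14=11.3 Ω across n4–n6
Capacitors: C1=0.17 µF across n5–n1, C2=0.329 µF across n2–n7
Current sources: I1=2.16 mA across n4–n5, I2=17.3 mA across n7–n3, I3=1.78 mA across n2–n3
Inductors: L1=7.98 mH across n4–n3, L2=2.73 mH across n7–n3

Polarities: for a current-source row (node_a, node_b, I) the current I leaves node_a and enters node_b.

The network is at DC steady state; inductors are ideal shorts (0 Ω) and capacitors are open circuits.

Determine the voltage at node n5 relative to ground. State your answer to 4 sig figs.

0.1329 V

Element admittances at DC:
  Y(R1) = 0.1565 S between n6,n2
  Y(R2) = 0.0001104 S between n1,n0
  Y(C1) = 0.000 S between n5,n1
  Y(R3) = 0.003497 S between n1,n2
  Y(R4) = 0.0004348 S between n3,n4
  Y(R5) = 0.6173 S between n4,n1
  I1: injects 0.00216 A into n5 (from n4)
  I2: injects 0.0173 A into n3 (from n7)
  Y(R6) = 0.002717 S between n3,n2
  Y(R7) = 0.001364 S between n5,n7
  Y(R8) = 0.002519 S between n0,n1
  Y(R9) = 0.001439 S between n3,n1
  Y(R10) = 0.0001748 S between n4,n0
  Y(R11) = 0.006667 S between n0,n1
  Y(R12) = 0.01522 S between n2,n5
  L1: short n4↔n3 (DC inductor)
  Y(R13) = 0.06173 S between n2,n6
  L2: short n7↔n3 (DC inductor)
  Y(C2) = 0.000 S between n2,n7
  Y(R14) = 0.08850 S between n4,n6
  I3: injects 0.00178 A into n3 (from n2)
Assemble and solve the 9×9 MNA system:
  V(n1)=2.980e-07  V(n2)=0.002858  V(n3)=-1.585e-05  V(n4)=-1.585e-05  V(n5)=0.1329  V(n6)=0.002029  V(n7)=-1.585e-05
  i(L1)=-0.001969  i(L2)=-0.01712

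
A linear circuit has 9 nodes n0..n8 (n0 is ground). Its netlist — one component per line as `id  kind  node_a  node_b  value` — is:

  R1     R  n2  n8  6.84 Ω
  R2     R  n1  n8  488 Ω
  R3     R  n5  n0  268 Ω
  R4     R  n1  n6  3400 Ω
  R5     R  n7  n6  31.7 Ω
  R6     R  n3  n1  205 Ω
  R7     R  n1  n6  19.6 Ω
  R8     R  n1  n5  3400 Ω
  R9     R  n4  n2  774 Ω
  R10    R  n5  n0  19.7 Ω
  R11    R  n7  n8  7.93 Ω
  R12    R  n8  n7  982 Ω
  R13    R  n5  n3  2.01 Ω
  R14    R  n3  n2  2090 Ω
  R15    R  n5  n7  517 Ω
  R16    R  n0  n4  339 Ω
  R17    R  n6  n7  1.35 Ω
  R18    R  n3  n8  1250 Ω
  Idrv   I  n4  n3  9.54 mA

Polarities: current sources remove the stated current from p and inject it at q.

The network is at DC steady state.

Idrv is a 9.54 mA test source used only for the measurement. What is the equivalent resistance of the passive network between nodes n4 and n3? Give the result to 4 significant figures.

MNA unknowns: 8 node voltages V₁..V_8
R1: Y=0.1462 on G[2,8]
R2: Y=0.002049 on G[1,8]
R3: Y=0.003731 on G[5,0]
R4: Y=0.0002941 on G[1,6]
R5: Y=0.03155 on G[7,6]
R6: Y=0.004878 on G[3,1]
R7: Y=0.05102 on G[1,6]
R8: Y=0.0002941 on G[1,5]
R9: Y=0.001292 on G[4,2]
R10: Y=0.05076 on G[5,0]
R11: Y=0.1261 on G[7,8]
R12: Y=0.001018 on G[8,7]
R13: Y=0.4975 on G[5,3]
R14: Y=0.0004785 on G[3,2]
R15: Y=0.001934 on G[5,7]
R16: Y=0.002950 on G[0,4]
R17: Y=0.7407 on G[6,7]
R18: Y=0.0008000 on G[3,8]
Idrv: z[4]−=0.00954, z[3]+=0.00954
solve → V1=-0.1692, V2=-0.2343, V3=0.1408, V4=-2.320, V5=0.1256, V6=-0.1984, V7=-0.2004, V8=-0.2171

R_eq = 258.0 Ω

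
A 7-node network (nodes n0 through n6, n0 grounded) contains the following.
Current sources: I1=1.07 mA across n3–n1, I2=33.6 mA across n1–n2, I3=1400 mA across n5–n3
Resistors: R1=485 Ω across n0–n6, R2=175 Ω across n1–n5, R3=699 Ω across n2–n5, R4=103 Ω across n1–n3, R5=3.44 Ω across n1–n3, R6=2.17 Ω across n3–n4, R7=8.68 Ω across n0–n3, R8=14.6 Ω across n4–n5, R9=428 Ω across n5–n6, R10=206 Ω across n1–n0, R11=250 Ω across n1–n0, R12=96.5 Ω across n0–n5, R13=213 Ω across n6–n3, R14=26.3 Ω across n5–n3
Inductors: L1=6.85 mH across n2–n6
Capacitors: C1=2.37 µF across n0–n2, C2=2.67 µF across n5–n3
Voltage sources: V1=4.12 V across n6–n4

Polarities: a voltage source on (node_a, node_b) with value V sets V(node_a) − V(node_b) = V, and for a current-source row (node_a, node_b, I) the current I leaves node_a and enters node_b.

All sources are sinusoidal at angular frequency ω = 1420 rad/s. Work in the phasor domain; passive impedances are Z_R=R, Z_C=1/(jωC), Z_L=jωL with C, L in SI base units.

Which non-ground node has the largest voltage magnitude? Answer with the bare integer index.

5

Apply KCL at each of the 6 non-ground nodes and solve the resulting linear system.
Node n1: branches {I1, R2, I2, R4, R5, R10, R11} → V_1 = 0.5483-0.1066j
Node n2: branches {L1, I2, R3, C1} → V_2 = 3.503+0.03859j
Node n3: branches {I1, R4, R5, R6, R7, I3, C2, R13, R14} → V_3 = 0.8937-0.1169j
Node n4: branches {R6, R8, V1} → V_4 = -0.7288-0.08676j
Node n5: branches {R2, R3, R8, I3, R9, C2, R12, R14} → V_5 = -11.07+0.2707j
Node n6: branches {R1, L1, R9, R13, V1} → V_6 = 3.391-0.08676j
Source currents: i(V1)=-0.03961-0.01058j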